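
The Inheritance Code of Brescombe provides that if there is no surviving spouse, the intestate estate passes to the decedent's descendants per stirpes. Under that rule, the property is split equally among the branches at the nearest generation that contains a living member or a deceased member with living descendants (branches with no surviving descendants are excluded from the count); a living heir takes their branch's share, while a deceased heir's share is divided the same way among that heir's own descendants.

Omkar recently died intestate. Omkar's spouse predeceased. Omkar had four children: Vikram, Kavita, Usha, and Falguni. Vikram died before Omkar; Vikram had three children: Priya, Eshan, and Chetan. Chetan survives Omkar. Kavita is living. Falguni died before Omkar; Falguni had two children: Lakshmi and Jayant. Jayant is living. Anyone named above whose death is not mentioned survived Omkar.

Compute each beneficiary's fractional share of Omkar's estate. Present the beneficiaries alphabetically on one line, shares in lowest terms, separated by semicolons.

Chetan 1/12; Eshan 1/12; Jayant 1/8; Kavita 1/4; Lakshmi 1/8; Priya 1/12; Usha 1/4

There is no surviving spouse, so the entire estate passes to Omkar's descendants per stirpes.
The estate is divided into 4 equal shares of 1/4 among Vikram, Kavita, Usha, Falguni.
Vikram predeceased; the 1/4 allotted to Vikram's branch passes to Vikram's issue by representation.
The 1/4 is divided into 3 equal shares of 1/12 among Priya, Eshan, Chetan.
Priya is living and takes 1/12.
Eshan is living and takes 1/12.
Chetan is living and takes 1/12.
Kavita is living and takes 1/4.
Usha is living and takes 1/4.
Falguni predeceased; the 1/4 allotted to Falguni's branch passes to Falguni's issue by representation.
The 1/4 is divided into 2 equal shares of 1/8 among Lakshmi, Jayant.
Lakshmi is living and takes 1/8.
Jayant is living and takes 1/8.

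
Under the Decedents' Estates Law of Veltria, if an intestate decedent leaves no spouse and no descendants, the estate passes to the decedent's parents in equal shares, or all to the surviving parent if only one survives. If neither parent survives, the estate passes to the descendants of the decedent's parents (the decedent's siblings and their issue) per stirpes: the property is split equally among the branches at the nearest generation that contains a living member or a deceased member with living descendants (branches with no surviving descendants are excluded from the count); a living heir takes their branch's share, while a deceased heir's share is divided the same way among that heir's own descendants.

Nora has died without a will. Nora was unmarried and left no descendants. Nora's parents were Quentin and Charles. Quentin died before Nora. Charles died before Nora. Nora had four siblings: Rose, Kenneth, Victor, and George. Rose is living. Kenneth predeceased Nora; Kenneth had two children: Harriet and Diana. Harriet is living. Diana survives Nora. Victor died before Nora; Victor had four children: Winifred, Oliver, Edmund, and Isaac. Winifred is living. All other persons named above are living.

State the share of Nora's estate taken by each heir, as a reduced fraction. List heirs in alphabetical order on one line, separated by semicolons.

Diana 1/8; Edmund 1/16; George 1/4; Harriet 1/8; Isaac 1/16; Oliver 1/16; Rose 1/4; Winifred 1/16

Neither parent survives and there are no descendants, so the estate passes to Nora's siblings and their issue per stirpes.
The estate is divided into 4 equal shares of 1/4 among Rose, Kenneth, Victor, George.
Rose is living and takes 1/4.
Kenneth predeceased; the 1/4 allotted to Kenneth's branch passes to Kenneth's issue by representation.
The 1/4 is divided into 2 equal shares of 1/8 among Harriet, Diana.
Harriet is living and takes 1/8.
Diana is living and takes 1/8.
Victor predeceased; the 1/4 allotted to Victor's branch passes to Victor's issue by representation.
The 1/4 is divided into 4 equal shares of 1/16 among Winifred, Oliver, Edmund, Isaac.
Winifred is living and takes 1/16.
Oliver is living and takes 1/16.
Edmund is living and takes 1/16.
Isaac is living and takes 1/16.
George is living and takes 1/4.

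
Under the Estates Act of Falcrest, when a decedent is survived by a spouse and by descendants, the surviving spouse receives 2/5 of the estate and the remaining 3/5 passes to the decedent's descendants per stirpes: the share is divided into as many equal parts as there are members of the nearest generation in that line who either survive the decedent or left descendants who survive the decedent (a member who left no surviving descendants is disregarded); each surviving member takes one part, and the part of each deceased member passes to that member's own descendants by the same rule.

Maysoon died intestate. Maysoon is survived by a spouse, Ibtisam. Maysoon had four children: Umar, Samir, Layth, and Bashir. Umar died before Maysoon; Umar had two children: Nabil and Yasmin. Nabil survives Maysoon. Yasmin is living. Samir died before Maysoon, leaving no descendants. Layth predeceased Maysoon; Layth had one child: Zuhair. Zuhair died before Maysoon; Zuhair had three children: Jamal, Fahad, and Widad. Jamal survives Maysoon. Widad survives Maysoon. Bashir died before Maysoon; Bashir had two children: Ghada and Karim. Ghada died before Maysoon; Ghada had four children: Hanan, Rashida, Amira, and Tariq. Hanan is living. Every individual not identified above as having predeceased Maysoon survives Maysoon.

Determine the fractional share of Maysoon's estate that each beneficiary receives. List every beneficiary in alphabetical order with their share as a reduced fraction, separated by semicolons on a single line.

Amira 1/40; Fahad 1/15; Hanan 1/40; Ibtisam 2/5; Jamal 1/15; Karim 1/10; Nabil 1/10; Rashida 1/40; Tariq 1/40; Widad 1/15; Yasmin 1/10

Ibtisam, as surviving spouse, takes 2/5.
The remaining 3/5 passes to Maysoon's descendants per stirpes.
Samir left no surviving issue, so that branch lapses and is disregarded.
The 3/5 is divided into 3 equal shares of 1/5 among Umar, Layth, Bashir.
Umar predeceased; the 1/5 allotted to Umar's branch passes to Umar's issue by representation.
The 1/5 is divided into 2 equal shares of 1/10 among Nabil, Yasmin.
Nabil is living and takes 1/10.
Yasmin is living and takes 1/10.
Layth predeceased; the 1/5 allotted to Layth's branch passes to Layth's issue by representation.
Zuhair's line is the sole branch at this level, so the full 1/5 passes to Zuhair's issue by representation.
The 1/5 is divided into 3 equal shares of 1/15 among Jamal, Fahad, Widad.
Jamal is living and takes 1/15.
Fahad is living and takes 1/15.
Widad is living and takes 1/15.
Bashir predeceased; the 1/5 allotted to Bashir's branch passes to Bashir's issue by representation.
The 1/5 is divided into 2 equal shares of 1/10 among Ghada, Karim.
Ghada predeceased; the 1/10 allotted to Ghada's branch passes to Ghada's issue by representation.
The 1/10 is divided into 4 equal shares of 1/40 among Hanan, Rashida, Amira, Tariq.
Hanan is living and takes 1/40.
Rashida is living and takes 1/40.
Amira is living and takes 1/40.
Tariq is living and takes 1/40.
Karim is living and takes 1/10.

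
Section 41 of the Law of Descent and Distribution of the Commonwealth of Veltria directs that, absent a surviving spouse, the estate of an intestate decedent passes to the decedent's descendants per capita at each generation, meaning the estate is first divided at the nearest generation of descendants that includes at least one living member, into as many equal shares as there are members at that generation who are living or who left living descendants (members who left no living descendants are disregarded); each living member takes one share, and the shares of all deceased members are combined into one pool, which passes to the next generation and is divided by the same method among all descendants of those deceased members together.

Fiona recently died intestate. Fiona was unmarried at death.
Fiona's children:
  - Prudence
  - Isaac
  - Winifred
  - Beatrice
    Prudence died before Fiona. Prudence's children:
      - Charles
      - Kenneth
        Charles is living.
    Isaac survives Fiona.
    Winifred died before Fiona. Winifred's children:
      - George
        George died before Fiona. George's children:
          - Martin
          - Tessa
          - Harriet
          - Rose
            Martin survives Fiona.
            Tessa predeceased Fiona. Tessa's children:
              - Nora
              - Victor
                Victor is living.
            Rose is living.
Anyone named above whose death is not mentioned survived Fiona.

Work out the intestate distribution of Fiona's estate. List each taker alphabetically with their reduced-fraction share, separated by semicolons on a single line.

There is no surviving spouse, so the entire estate passes to Fiona's descendants per capita at each generation.
At generation 1 (Prudence, Isaac, Winifred, Beatrice) there are 4 shares of (1)/4 = 1/4 each.
Living: Isaac and Beatrice — each takes 1/4.
Deceased: Prudence and Winifred. Their combined 1/2 is pooled and carried to generation 2.
At generation 2 (Charles, Kenneth, George) there are 3 shares of (1/2)/3 = 1/6 each.
Living: Charles and Kenneth — each takes 1/6.
Deceased: George. That 1/6 share is carried to generation 3.
At generation 3 (Martin, Tessa, Harriet, Rose) there are 4 shares of (1/6)/4 = 1/24 each.
Living: Martin, Harriet, and Rose — each takes 1/24.
Deceased: Tessa. That 1/24 share is carried to generation 4.
At generation 4 (Nora, Victor) there are 2 shares of (1/24)/2 = 1/48 each.
Living: Nora and Victor — each takes 1/48.

Beatrice 1/4; Charles 1/6; Harriet 1/24; Isaac 1/4; Kenneth 1/6; Martin 1/24; Nora 1/48; Rose 1/24; Victor 1/48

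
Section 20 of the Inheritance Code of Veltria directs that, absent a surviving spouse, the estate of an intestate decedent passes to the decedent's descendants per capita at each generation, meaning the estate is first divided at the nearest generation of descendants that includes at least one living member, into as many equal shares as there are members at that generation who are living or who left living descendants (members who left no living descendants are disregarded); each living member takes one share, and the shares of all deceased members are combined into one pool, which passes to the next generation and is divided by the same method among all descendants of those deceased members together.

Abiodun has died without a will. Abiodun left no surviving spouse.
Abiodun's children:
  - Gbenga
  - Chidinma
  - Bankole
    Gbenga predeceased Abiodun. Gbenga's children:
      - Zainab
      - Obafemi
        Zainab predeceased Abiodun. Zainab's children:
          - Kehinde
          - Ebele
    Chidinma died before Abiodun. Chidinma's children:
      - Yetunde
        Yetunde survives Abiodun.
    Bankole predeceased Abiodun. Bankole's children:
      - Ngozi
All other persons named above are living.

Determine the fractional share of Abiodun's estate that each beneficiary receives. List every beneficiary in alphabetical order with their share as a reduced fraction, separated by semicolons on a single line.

There is no surviving spouse, so the entire estate passes to Abiodun's descendants per capita at each generation.
No one at generation 1 (Gbenga, Chidinma, Bankole) is living; moving to the next generation.
At generation 2 (Zainab, Obafemi, Yetunde, Ngozi) there are 4 shares of (1)/4 = 1/4 each.
Living: Obafemi, Yetunde, and Ngozi — each takes 1/4.
Deceased: Zainab. That 1/4 share is carried to generation 3.
At generation 3 (Kehinde, Ebele) there are 2 shares of (1/4)/2 = 1/8 each.
Living: Kehinde and Ebele — each takes 1/8.

Ebele 1/8; Kehinde 1/8; Ngozi 1/4; Obafemi 1/4; Yetunde 1/4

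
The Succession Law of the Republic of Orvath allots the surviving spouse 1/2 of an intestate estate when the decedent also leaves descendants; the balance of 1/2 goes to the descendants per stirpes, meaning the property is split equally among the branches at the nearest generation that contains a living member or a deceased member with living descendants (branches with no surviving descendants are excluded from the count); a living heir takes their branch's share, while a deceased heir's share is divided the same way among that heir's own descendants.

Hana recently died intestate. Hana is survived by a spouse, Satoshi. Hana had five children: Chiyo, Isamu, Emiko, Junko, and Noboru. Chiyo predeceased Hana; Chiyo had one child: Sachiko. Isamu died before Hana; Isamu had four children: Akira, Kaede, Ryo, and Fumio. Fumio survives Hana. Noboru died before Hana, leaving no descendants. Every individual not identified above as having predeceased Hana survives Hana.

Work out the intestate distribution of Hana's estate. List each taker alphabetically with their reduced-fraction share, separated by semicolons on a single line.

Akira 1/32; Emiko 1/8; Fumio 1/32; Junko 1/8; Kaede 1/32; Ryo 1/32; Sachiko 1/8; Satoshi 1/2

Satoshi, as surviving spouse, takes 1/2.
The remaining 1/2 passes to Hana's descendants per stirpes.
Noboru left no surviving issue, so that branch lapses and is disregarded.
The 1/2 is divided into 4 equal shares of 1/8 among Chiyo, Isamu, Emiko, Junko.
Chiyo predeceased; the 1/8 allotted to Chiyo's branch passes to Chiyo's issue by representation.
Sachiko is the sole taker at this level and receives the full 1/8.
Isamu predeceased; the 1/8 allotted to Isamu's branch passes to Isamu's issue by representation.
The 1/8 is divided into 4 equal shares of 1/32 among Akira, Kaede, Ryo, Fumio.
Akira is living and takes 1/32.
Kaede is living and takes 1/32.
Ryo is living and takes 1/32.
Fumio is living and takes 1/32.
Emiko is living and takes 1/8.
Junko is living and takes 1/8.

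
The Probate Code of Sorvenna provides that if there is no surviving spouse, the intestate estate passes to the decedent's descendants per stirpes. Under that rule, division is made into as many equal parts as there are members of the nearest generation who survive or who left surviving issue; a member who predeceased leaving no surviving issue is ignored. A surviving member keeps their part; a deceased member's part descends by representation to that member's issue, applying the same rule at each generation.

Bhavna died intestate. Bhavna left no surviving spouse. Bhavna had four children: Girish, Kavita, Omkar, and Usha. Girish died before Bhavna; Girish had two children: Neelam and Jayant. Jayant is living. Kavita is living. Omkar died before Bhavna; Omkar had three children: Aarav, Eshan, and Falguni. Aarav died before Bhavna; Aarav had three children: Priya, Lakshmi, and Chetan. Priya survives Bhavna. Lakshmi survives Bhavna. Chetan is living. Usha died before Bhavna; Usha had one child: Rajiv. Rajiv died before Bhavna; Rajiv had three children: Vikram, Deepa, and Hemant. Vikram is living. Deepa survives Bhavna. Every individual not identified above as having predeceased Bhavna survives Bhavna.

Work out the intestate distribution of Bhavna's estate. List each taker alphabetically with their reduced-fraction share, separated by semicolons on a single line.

Chetan 1/36; Deepa 1/12; Eshan 1/12; Falguni 1/12; Hemant 1/12; Jayant 1/8; Kavita 1/4; Lakshmi 1/36; Neelam 1/8; Priya 1/36; Vikram 1/12

There is no surviving spouse, so the entire estate passes to Bhavna's descendants per stirpes.
The estate is divided into 4 equal shares of 1/4 among Girish, Kavita, Omkar, Usha.
Girish predeceased; the 1/4 allotted to Girish's branch passes to Girish's issue by representation.
The 1/4 is divided into 2 equal shares of 1/8 among Neelam, Jayant.
Neelam is living and takes 1/8.
Jayant is living and takes 1/8.
Kavita is living and takes 1/4.
Omkar predeceased; the 1/4 allotted to Omkar's branch passes to Omkar's issue by representation.
The 1/4 is divided into 3 equal shares of 1/12 among Aarav, Eshan, Falguni.
Aarav predeceased; the 1/12 allotted to Aarav's branch passes to Aarav's issue by representation.
The 1/12 is divided into 3 equal shares of 1/36 among Priya, Lakshmi, Chetan.
Priya is living and takes 1/36.
Lakshmi is living and takes 1/36.
Chetan is living and takes 1/36.
Eshan is living and takes 1/12.
Falguni is living and takes 1/12.
Usha predeceased; the 1/4 allotted to Usha's branch passes to Usha's issue by representation.
Rajiv's line is the sole branch at this level, so the full 1/4 passes to Rajiv's issue by representation.
The 1/4 is divided into 3 equal shares of 1/12 among Vikram, Deepa, Hemant.
Vikram is living and takes 1/12.
Deepa is living and takes 1/12.
Hemant is living and takes 1/12.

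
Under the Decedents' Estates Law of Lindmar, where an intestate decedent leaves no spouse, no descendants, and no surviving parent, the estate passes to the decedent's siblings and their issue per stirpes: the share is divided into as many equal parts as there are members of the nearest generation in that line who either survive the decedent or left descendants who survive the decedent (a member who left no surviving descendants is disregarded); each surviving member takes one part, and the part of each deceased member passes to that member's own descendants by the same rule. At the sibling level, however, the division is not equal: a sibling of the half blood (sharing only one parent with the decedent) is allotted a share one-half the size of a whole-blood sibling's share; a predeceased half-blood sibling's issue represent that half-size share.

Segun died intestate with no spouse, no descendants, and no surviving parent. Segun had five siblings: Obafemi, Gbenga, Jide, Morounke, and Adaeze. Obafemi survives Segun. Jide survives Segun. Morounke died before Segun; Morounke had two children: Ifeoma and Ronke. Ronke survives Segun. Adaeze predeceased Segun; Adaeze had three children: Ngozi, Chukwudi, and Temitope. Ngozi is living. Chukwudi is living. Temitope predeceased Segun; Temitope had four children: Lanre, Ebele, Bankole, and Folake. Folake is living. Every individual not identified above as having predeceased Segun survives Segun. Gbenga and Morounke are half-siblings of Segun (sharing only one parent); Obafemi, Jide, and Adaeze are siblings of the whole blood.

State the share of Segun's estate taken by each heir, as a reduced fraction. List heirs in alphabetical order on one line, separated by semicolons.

Bankole 1/48; Chukwudi 1/12; Ebele 1/48; Folake 1/48; Gbenga 1/8; Ifeoma 1/16; Jide 1/4; Lanre 1/48; Ngozi 1/12; Obafemi 1/4; Ronke 1/16

No spouse, descendants, or parent survives, so the estate passes to Segun's siblings per stirpes.
Half-blood siblings count for one-half the weight of whole-blood siblings at the initial division.
Dividing 1 in proportion to weights (total weight 4): Obafemi (weight 1) → 1/4; Gbenga (weight 1/2) → 1/8; Jide (weight 1) → 1/4; Morounke (weight 1/2) → 1/8; Adaeze (weight 1) → 1/4.
Obafemi is living and takes 1/4.
Gbenga is living and takes 1/8.
Jide is living and takes 1/4.
Morounke predeceased; the 1/8 allotted to Morounke's branch passes to Morounke's issue by representation.
The 1/8 is divided into 2 equal shares of 1/16 among Ifeoma, Ronke.
Ifeoma is living and takes 1/16.
Ronke is living and takes 1/16.
Adaeze predeceased; the 1/4 allotted to Adaeze's branch passes to Adaeze's issue by representation.
The 1/4 is divided into 3 equal shares of 1/12 among Ngozi, Chukwudi, Temitope.
Ngozi is living and takes 1/12.
Chukwudi is living and takes 1/12.
Temitope predeceased; the 1/12 allotted to Temitope's branch passes to Temitope's issue by representation.
The 1/12 is divided into 4 equal shares of 1/48 among Lanre, Ebele, Bankole, Folake.
Lanre is living and takes 1/48.
Ebele is living and takes 1/48.
Bankole is living and takes 1/48.
Folake is living and takes 1/48.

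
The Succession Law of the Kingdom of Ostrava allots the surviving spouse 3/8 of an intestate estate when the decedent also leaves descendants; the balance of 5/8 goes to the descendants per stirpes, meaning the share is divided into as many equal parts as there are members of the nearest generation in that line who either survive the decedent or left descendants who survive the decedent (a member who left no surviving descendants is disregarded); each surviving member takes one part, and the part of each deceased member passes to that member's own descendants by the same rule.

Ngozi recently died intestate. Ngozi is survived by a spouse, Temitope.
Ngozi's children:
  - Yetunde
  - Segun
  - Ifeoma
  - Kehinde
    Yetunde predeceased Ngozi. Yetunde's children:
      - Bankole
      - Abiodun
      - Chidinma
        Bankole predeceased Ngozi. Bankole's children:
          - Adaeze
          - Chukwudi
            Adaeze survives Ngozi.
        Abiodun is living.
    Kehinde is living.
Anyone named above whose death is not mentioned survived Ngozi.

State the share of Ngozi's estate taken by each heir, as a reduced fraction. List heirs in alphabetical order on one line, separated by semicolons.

Abiodun 5/96; Adaeze 5/192; Chidinma 5/96; Chukwudi 5/192; Ifeoma 5/32; Kehinde 5/32; Segun 5/32; Temitope 3/8

Temitope, as surviving spouse, takes 3/8.
The remaining 5/8 passes to Ngozi's descendants per stirpes.
The 5/8 is divided into 4 equal shares of 5/32 among Yetunde, Segun, Ifeoma, Kehinde.
Yetunde predeceased; the 5/32 allotted to Yetunde's branch passes to Yetunde's issue by representation.
The 5/32 is divided into 3 equal shares of 5/96 among Bankole, Abiodun, Chidinma.
Bankole predeceased; the 5/96 allotted to Bankole's branch passes to Bankole's issue by representation.
The 5/96 is divided into 2 equal shares of 5/192 among Adaeze, Chukwudi.
Adaeze is living and takes 5/192.
Chukwudi is living and takes 5/192.
Abiodun is living and takes 5/96.
Chidinma is living and takes 5/96.
Segun is living and takes 5/32.
Ifeoma is living and takes 5/32.
Kehinde is living and takes 5/32.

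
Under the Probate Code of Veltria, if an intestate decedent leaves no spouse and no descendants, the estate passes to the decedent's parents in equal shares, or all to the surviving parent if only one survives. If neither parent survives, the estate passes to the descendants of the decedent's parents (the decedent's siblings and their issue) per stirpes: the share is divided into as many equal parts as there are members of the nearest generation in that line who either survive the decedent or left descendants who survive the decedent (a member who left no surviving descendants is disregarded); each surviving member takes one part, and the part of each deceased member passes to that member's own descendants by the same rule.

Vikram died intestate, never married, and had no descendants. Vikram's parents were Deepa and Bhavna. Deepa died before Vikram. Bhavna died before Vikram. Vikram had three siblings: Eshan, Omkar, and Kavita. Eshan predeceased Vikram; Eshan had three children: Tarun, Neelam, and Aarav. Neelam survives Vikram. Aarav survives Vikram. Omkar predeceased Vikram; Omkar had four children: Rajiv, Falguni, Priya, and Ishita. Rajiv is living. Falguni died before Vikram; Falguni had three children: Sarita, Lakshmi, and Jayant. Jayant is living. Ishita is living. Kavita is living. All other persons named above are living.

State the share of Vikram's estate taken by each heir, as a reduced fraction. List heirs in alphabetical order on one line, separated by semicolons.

Aarav 1/9; Ishita 1/12; Jayant 1/36; Kavita 1/3; Lakshmi 1/36; Neelam 1/9; Priya 1/12; Rajiv 1/12; Sarita 1/36; Tarun 1/9

Neither parent survives and there are no descendants, so the estate passes to Vikram's siblings and their issue per stirpes.
The estate is divided into 3 equal shares of 1/3 among Eshan, Omkar, Kavita.
Eshan predeceased; the 1/3 allotted to Eshan's branch passes to Eshan's issue by representation.
The 1/3 is divided into 3 equal shares of 1/9 among Tarun, Neelam, Aarav.
Tarun is living and takes 1/9.
Neelam is living and takes 1/9.
Aarav is living and takes 1/9.
Omkar predeceased; the 1/3 allotted to Omkar's branch passes to Omkar's issue by representation.
The 1/3 is divided into 4 equal shares of 1/12 among Rajiv, Falguni, Priya, Ishita.
Rajiv is living and takes 1/12.
Falguni predeceased; the 1/12 allotted to Falguni's branch passes to Falguni's issue by representation.
The 1/12 is divided into 3 equal shares of 1/36 among Sarita, Lakshmi, Jayant.
Sarita is living and takes 1/36.
Lakshmi is living and takes 1/36.
Jayant is living and takes 1/36.
Priya is living and takes 1/12.
Ishita is living and takes 1/12.
Kavita is living and takes 1/3.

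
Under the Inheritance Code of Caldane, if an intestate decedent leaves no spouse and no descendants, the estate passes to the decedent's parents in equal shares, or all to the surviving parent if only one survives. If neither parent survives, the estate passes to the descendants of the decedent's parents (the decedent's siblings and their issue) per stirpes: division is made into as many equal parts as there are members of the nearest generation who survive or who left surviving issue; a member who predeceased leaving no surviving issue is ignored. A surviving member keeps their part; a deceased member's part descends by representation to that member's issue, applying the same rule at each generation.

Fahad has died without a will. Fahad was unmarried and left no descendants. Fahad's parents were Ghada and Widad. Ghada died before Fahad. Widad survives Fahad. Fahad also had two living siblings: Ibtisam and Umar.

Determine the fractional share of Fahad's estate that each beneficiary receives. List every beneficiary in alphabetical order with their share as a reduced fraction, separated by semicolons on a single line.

Widad 1

Only one parent, Widad, survives, so Widad takes the entire estate. The siblings take nothing because a surviving parent has priority.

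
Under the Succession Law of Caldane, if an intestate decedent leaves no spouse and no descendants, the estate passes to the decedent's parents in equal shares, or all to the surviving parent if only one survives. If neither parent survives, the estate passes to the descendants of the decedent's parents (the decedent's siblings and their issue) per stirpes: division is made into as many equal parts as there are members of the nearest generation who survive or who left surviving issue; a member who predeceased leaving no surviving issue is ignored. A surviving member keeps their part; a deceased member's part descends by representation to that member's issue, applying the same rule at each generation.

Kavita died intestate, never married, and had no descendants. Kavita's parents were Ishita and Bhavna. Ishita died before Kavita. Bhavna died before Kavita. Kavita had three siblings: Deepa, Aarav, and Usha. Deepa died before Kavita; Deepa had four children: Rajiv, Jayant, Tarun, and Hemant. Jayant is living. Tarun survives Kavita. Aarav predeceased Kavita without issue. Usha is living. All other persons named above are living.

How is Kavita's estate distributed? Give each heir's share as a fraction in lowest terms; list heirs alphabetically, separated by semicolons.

Hemant 1/8; Jayant 1/8; Rajiv 1/8; Tarun 1/8; Usha 1/2

Neither parent survives and there are no descendants, so the estate passes to Kavita's siblings and their issue per stirpes.
Aarav left no surviving issue, so that branch lapses and is disregarded.
The estate is divided into 2 equal shares of 1/2 among Deepa, Usha.
Deepa predeceased; the 1/2 allotted to Deepa's branch passes to Deepa's issue by representation.
The 1/2 is divided into 4 equal shares of 1/8 among Rajiv, Jayant, Tarun, Hemant.
Rajiv is living and takes 1/8.
Jayant is living and takes 1/8.
Tarun is living and takes 1/8.
Hemant is living and takes 1/8.
Usha is living and takes 1/2.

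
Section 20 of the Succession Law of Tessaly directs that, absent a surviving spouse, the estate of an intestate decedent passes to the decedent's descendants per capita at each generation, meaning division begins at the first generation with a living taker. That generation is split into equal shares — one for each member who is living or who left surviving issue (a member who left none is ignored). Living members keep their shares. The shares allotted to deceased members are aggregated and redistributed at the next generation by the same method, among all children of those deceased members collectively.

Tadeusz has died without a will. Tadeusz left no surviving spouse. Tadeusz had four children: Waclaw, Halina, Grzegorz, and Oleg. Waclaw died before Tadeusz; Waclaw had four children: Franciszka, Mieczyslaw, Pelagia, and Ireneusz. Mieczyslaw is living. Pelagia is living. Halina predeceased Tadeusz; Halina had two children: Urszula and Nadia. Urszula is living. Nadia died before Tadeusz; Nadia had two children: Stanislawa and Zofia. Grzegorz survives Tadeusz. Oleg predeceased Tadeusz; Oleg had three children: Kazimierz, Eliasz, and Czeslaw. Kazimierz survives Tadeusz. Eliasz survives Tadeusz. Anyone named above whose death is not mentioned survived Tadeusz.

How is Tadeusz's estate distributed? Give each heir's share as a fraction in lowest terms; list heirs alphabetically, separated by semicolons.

There is no surviving spouse, so the entire estate passes to Tadeusz's descendants per capita at each generation.
At generation 1 (Waclaw, Halina, Grzegorz, Oleg) there are 4 shares of (1)/4 = 1/4 each.
Living: Grzegorz — each takes 1/4.
Deceased: Waclaw, Halina, and Oleg. Their combined 3/4 is pooled and carried to generation 2.
At generation 2 (Franciszka, Mieczyslaw, Pelagia, Ireneusz, Urszula, Nadia, Kazimierz, Eliasz, Czeslaw) there are 9 shares of (3/4)/9 = 1/12 each.
Living: Franciszka, Mieczyslaw, Pelagia, Ireneusz, Urszula, Kazimierz, Eliasz, and Czeslaw — each takes 1/12.
Deceased: Nadia. That 1/12 share is carried to generation 3.
At generation 3 (Stanislawa, Zofia) there are 2 shares of (1/12)/2 = 1/24 each.
Living: Stanislawa and Zofia — each takes 1/24.

Czeslaw 1/12; Eliasz 1/12; Franciszka 1/12; Grzegorz 1/4; Ireneusz 1/12; Kazimierz 1/12; Mieczyslaw 1/12; Pelagia 1/12; Stanislawa 1/24; Urszula 1/12; Zofia 1/24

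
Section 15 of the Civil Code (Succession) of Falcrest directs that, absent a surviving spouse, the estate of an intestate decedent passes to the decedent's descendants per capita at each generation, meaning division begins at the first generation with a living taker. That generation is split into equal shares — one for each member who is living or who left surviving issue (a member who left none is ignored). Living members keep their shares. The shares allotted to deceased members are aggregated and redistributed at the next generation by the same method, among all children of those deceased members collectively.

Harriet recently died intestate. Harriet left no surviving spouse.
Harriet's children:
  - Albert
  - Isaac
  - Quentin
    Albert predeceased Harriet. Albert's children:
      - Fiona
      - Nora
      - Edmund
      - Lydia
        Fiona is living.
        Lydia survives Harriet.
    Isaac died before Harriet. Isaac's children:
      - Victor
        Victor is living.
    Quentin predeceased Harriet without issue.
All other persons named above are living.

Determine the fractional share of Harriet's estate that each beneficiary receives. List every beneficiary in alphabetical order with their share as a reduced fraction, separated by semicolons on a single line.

There is no surviving spouse, so the entire estate passes to Harriet's descendants per capita at each generation.
No one at generation 1 (Albert, Isaac) is living; moving to the next generation.
At generation 2 (Fiona, Nora, Edmund, Lydia, Victor) there are 5 shares of (1)/5 = 1/5 each.
Living: Fiona, Nora, Edmund, Lydia, and Victor — each takes 1/5.

Edmund 1/5; Fiona 1/5; Lydia 1/5; Nora 1/5; Victor 1/5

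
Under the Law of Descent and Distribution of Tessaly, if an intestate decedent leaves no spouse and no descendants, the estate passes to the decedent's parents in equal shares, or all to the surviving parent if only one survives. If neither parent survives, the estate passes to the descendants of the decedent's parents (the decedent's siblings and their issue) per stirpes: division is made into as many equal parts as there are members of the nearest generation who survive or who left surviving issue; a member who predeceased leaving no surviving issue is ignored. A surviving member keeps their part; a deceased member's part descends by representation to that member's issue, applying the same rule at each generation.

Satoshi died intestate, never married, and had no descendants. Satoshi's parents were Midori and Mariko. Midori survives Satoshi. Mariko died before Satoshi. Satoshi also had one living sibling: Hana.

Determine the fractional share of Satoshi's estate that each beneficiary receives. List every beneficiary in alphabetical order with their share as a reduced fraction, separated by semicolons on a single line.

Only one parent, Midori, survives, so Midori takes the entire estate. The siblings take nothing because a surviving parent has priority.

Midori 1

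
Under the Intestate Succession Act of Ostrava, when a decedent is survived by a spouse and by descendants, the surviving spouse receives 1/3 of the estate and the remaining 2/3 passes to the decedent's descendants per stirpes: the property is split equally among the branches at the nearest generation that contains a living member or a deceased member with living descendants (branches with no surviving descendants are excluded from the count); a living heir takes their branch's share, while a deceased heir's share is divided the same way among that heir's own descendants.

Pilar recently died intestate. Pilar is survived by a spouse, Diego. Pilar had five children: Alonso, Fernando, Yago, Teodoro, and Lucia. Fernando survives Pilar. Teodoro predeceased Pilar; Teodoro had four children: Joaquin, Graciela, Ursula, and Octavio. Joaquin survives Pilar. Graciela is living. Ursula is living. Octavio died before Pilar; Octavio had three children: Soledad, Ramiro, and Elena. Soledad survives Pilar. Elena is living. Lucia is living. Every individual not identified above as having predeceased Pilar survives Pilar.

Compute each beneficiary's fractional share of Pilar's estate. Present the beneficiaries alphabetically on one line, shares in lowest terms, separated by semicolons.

Alonso 2/15; Diego 1/3; Elena 1/90; Fernando 2/15; Graciela 1/30; Joaquin 1/30; Lucia 2/15; Ramiro 1/90; Soledad 1/90; Ursula 1/30; Yago 2/15

Diego, as surviving spouse, takes 1/3.
The remaining 2/3 passes to Pilar's descendants per stirpes.
The 2/3 is divided into 5 equal shares of 2/15 among Alonso, Fernando, Yago, Teodoro, Lucia.
Alonso is living and takes 2/15.
Fernando is living and takes 2/15.
Yago is living and takes 2/15.
Teodoro predeceased; the 2/15 allotted to Teodoro's branch passes to Teodoro's issue by representation.
The 2/15 is divided into 4 equal shares of 1/30 among Joaquin, Graciela, Ursula, Octavio.
Joaquin is living and takes 1/30.
Graciela is living and takes 1/30.
Ursula is living and takes 1/30.
Octavio predeceased; the 1/30 allotted to Octavio's branch passes to Octavio's issue by representation.
The 1/30 is divided into 3 equal shares of 1/90 among Soledad, Ramiro, Elena.
Soledad is living and takes 1/90.
Ramiro is living and takes 1/90.
Elena is living and takes 1/90.
Lucia is living and takes 2/15.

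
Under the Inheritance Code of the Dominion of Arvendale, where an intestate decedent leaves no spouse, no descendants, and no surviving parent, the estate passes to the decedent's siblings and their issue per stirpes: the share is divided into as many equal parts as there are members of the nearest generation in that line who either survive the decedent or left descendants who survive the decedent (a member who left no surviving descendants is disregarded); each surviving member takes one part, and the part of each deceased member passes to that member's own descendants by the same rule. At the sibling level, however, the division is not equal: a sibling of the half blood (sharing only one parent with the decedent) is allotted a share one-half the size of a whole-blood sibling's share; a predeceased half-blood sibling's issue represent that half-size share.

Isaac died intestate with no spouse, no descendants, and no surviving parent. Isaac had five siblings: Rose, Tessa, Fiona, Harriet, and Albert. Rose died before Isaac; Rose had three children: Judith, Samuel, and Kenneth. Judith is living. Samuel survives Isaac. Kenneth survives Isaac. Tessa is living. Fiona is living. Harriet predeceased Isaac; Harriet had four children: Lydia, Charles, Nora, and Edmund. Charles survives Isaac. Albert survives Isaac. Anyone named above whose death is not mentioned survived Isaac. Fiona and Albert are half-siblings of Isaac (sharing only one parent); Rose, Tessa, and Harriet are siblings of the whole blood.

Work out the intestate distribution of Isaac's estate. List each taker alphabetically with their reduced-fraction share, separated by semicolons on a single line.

Albert 1/8; Charles 1/16; Edmund 1/16; Fiona 1/8; Judith 1/12; Kenneth 1/12; Lydia 1/16; Nora 1/16; Samuel 1/12; Tessa 1/4

No spouse, descendants, or parent survives, so the estate passes to Isaac's siblings per stirpes.
Half-blood siblings count for one-half the weight of whole-blood siblings at the initial division.
Dividing 1 in proportion to weights (total weight 4): Rose (weight 1) → 1/4; Tessa (weight 1) → 1/4; Fiona (weight 1/2) → 1/8; Harriet (weight 1) → 1/4; Albert (weight 1/2) → 1/8.
Rose predeceased; the 1/4 allotted to Rose's branch passes to Rose's issue by representation.
The 1/4 is divided into 3 equal shares of 1/12 among Judith, Samuel, Kenneth.
Judith is living and takes 1/12.
Samuel is living and takes 1/12.
Kenneth is living and takes 1/12.
Tessa is living and takes 1/4.
Fiona is living and takes 1/8.
Harriet predeceased; the 1/4 allotted to Harriet's branch passes to Harriet's issue by representation.
The 1/4 is divided into 4 equal shares of 1/16 among Lydia, Charles, Nora, Edmund.
Lydia is living and takes 1/16.
Charles is living and takes 1/16.
Nora is living and takes 1/16.
Edmund is living and takes 1/16.
Albert is living and takes 1/8.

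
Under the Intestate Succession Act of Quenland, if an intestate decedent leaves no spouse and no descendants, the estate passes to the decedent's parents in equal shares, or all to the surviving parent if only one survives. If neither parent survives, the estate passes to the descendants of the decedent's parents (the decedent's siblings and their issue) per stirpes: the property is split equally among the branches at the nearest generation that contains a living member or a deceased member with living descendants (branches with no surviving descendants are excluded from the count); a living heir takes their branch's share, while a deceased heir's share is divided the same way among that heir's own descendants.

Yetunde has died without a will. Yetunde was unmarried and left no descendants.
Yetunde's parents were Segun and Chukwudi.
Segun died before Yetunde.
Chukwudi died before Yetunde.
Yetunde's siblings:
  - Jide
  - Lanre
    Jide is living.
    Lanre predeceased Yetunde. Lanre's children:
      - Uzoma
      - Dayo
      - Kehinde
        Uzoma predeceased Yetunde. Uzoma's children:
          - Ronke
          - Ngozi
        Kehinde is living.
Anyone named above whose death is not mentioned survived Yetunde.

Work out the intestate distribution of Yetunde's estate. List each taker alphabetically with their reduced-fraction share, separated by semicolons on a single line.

Neither parent survives and there are no descendants, so the estate passes to Yetunde's siblings and their issue per stirpes.
The estate is divided into 2 equal shares of 1/2 among Jide, Lanre.
Jide is living and takes 1/2.
Lanre predeceased; the 1/2 allotted to Lanre's branch passes to Lanre's issue by representation.
The 1/2 is divided into 3 equal shares of 1/6 among Uzoma, Dayo, Kehinde.
Uzoma predeceased; the 1/6 allotted to Uzoma's branch passes to Uzoma's issue by representation.
The 1/6 is divided into 2 equal shares of 1/12 among Ronke, Ngozi.
Ronke is living and takes 1/12.
Ngozi is living and takes 1/12.
Dayo is living and takes 1/6.
Kehinde is living and takes 1/6.

Dayo 1/6; Jide 1/2; Kehinde 1/6; Ngozi 1/12; Ronke 1/12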